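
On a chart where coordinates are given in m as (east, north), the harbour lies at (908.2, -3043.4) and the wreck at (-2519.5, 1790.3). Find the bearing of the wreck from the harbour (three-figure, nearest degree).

325°

Δeast = -2519.5 − 908.2 = -3427.70; Δnorth = 1790.3 − -3043.4 = 4833.70.
Bearing = atan2(Δeast, Δnorth) mod 360° = 324.66° ≈ 325°.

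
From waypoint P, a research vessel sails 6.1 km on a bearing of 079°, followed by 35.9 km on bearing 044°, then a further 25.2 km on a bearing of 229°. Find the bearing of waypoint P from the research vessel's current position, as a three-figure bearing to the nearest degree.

229°

Leg 1 (079°, 6.1 km): east 6.1 sin 79° = 5.99, north 6.1 cos 79° = 1.16
Leg 2 (044°, 35.9 km): east 35.9 sin 44° = 24.94, north 35.9 cos 44° = 25.82
Leg 3 (229°, 25.2 km): east 25.2 sin 229° = -19.02, north 25.2 cos 229° = -16.53
Net displacement: 11.91 east, 10.46 north. Direction back to start is (-11.91, -10.46): bearing = atan2(-11.91, -10.46) mod 360° = 228.71° ≈ 229°.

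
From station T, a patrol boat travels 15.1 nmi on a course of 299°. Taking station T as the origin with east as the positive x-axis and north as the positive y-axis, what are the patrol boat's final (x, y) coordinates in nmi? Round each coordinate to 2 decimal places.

Leg 1 (299°, 15.1 nmi): east 15.1 sin 299° = -13.21, north 15.1 cos 299° = 7.32
Summing: -13.21 nmi east, 7.32 nmi north → (-13.21, 7.32).

(-13.21, 7.32)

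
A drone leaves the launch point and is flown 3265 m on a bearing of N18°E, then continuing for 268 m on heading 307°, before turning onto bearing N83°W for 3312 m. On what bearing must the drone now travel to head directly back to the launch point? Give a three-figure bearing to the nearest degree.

Leg 1 (N18°E, 3265 m): east 3265 sin 18° = 1008.94, north 3265 cos 18° = 3105.20
Leg 2 (307°, 268 m): east 268 sin 307° = -214.03, north 268 cos 307° = 161.29
Leg 3 (N83°W, 3312 m): east 3312 sin 277° = -3287.31, north 3312 cos 277° = 403.63
Net displacement: -2492.41 east, 3670.12 north. Direction back to start is (2492.41, -3670.12): bearing = atan2(2492.41, -3670.12) mod 360° = 145.82° ≈ 146°.

146°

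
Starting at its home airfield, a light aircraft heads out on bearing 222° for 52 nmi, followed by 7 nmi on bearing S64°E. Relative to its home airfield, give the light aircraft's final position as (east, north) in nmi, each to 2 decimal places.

(-28.50, -41.71)

Leg 1 (222°, 52 nmi): east 52 sin 222° = -34.79, north 52 cos 222° = -38.64
Leg 2 (S64°E, 7 nmi): east 7 sin 116° = 6.29, north 7 cos 116° = -3.07
Summing: -28.50 nmi east, -41.71 nmi north → (-28.50, -41.71).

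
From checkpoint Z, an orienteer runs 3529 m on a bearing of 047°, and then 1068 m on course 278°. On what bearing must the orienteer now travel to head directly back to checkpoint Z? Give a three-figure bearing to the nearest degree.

Leg 1 (047°, 3529 m): east 3529 sin 47° = 2580.95, north 3529 cos 47° = 2406.77
Leg 2 (278°, 1068 m): east 1068 sin 278° = -1057.61, north 1068 cos 278° = 148.64
Net displacement: 1523.34 east, 2555.41 north. Direction back to start is (-1523.34, -2555.41): bearing = atan2(-1523.34, -2555.41) mod 360° = 210.80° ≈ 211°.

211°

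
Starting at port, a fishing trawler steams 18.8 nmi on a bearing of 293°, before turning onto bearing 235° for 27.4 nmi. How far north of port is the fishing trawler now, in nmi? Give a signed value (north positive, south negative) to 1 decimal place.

-8.4 nmi

Leg 1 (293°, 18.8 nmi): east 18.8 sin 293° = -17.31, north 18.8 cos 293° = 7.35
Leg 2 (235°, 27.4 nmi): east 27.4 sin 235° = -22.44, north 27.4 cos 235° = -15.72
Net north component: -8.37 nmi.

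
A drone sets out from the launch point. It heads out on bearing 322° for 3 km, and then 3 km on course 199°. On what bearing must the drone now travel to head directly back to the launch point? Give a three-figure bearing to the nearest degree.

080°

Leg 1 (322°, 3 km): east 3 sin 322° = -1.85, north 3 cos 322° = 2.36
Leg 2 (199°, 3 km): east 3 sin 199° = -0.98, north 3 cos 199° = -2.84
Net displacement: -2.82 east, -0.47 north. Direction back to start is (2.82, 0.47): bearing = atan2(2.82, 0.47) mod 360° = 80.50° ≈ 080°.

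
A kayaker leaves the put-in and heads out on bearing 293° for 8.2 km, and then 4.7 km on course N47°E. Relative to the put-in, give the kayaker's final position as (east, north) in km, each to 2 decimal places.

(-4.11, 6.41)

Leg 1 (293°, 8.2 km): east 8.2 sin 293° = -7.55, north 8.2 cos 293° = 3.20
Leg 2 (N47°E, 4.7 km): east 4.7 sin 47° = 3.44, north 4.7 cos 47° = 3.21
Summing: -4.11 km east, 6.41 km north → (-4.11, 6.41).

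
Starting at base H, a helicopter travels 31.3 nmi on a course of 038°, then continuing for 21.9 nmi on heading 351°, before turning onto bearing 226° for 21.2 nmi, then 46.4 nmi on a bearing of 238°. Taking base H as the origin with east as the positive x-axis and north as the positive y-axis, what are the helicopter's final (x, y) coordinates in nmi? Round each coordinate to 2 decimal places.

(-38.76, 6.98)

Leg 1 (038°, 31.3 nmi): east 31.3 sin 38° = 19.27, north 31.3 cos 38° = 24.66
Leg 2 (351°, 21.9 nmi): east 21.9 sin 351° = -3.43, north 21.9 cos 351° = 21.63
Leg 3 (226°, 21.2 nmi): east 21.2 sin 226° = -15.25, north 21.2 cos 226° = -14.73
Leg 4 (238°, 46.4 nmi): east 46.4 sin 238° = -39.35, north 46.4 cos 238° = -24.59
Summing: -38.76 nmi east, 6.98 nmi north → (-38.76, 6.98).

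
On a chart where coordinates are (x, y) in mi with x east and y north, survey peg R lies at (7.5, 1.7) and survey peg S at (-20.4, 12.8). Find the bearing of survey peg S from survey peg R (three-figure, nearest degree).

Δeast = -20.4 − 7.5 = -27.90; Δnorth = 12.8 − 1.7 = 11.10.
Bearing = atan2(Δeast, Δnorth) mod 360° = 291.70° ≈ 292°.

292°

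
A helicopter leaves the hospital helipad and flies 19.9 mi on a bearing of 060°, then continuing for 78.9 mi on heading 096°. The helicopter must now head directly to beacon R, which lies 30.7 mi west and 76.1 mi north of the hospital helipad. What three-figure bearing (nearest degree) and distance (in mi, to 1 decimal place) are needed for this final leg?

300°, 146.7 mi

Leg 1 (060°, 19.9 mi): east 19.9 sin 60° = 17.23, north 19.9 cos 60° = 9.95
Leg 2 (096°, 78.9 mi): east 78.9 sin 96° = 78.47, north 78.9 cos 96° = -8.25
Current position: (95.70, 1.70). Target: (-30.7, 76.1). Remaining: Δeast = -126.40, Δnorth = 74.40.
Bearing = atan2(-126.40, 74.40) mod 360° = 300.48°; distance = √((-126.40)² + (74.40)²) = 146.671 mi.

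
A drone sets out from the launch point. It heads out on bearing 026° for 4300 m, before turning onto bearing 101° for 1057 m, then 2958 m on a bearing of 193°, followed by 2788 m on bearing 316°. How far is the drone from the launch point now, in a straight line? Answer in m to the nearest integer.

2805 m

Leg 1 (026°, 4300 m): east 4300 sin 26° = 1885.00, north 4300 cos 26° = 3864.81
Leg 2 (101°, 1057 m): east 1057 sin 101° = 1037.58, north 1057 cos 101° = -201.69
Leg 3 (193°, 2958 m): east 2958 sin 193° = -665.41, north 2958 cos 193° = -2882.19
Leg 4 (316°, 2788 m): east 2788 sin 316° = -1936.71, north 2788 cos 316° = 2005.52
Net: 320.46 east, 2786.46 north. Distance = √((320.46)² + (2786.46)²) = 2804.829 m.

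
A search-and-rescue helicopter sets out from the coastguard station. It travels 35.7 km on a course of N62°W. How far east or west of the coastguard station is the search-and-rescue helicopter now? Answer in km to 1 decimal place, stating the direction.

Leg 1 (N62°W, 35.7 km): east 35.7 sin 298° = -31.52, north 35.7 cos 298° = 16.76
Net east component: -31.52 km.

31.5 km west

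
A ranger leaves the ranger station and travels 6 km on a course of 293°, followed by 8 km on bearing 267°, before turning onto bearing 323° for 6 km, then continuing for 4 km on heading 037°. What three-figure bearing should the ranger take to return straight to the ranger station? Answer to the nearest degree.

124°

Leg 1 (293°, 6 km): east 6 sin 293° = -5.52, north 6 cos 293° = 2.34
Leg 2 (267°, 8 km): east 8 sin 267° = -7.99, north 8 cos 267° = -0.42
Leg 3 (323°, 6 km): east 6 sin 323° = -3.61, north 6 cos 323° = 4.79
Leg 4 (037°, 4 km): east 4 sin 37° = 2.41, north 4 cos 37° = 3.19
Net displacement: -14.72 east, 9.91 north. Direction back to start is (14.72, -9.91): bearing = atan2(14.72, -9.91) mod 360° = 123.96° ≈ 124°.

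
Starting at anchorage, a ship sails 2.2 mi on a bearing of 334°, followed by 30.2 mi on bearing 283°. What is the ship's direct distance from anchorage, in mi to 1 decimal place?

Leg 1 (334°, 2.2 mi): east 2.2 sin 334° = -0.96, north 2.2 cos 334° = 1.98
Leg 2 (283°, 30.2 mi): east 30.2 sin 283° = -29.43, north 30.2 cos 283° = 6.79
Net: -30.39 east, 8.77 north. Distance = √((-30.39)² + (8.77)²) = 31.631 mi.

31.6 mi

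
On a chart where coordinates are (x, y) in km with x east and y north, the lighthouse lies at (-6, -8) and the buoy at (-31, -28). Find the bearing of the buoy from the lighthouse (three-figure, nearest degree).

Δeast = -31 − -6 = -25.00; Δnorth = -28 − -8 = -20.00.
Bearing = atan2(Δeast, Δnorth) mod 360° = 231.34° ≈ 231°.

231°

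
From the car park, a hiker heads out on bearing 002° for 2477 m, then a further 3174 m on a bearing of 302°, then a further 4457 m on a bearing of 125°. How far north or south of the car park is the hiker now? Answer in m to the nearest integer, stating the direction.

Leg 1 (002°, 2477 m): east 2477 sin 2° = 86.45, north 2477 cos 2° = 2475.49
Leg 2 (302°, 3174 m): east 3174 sin 302° = -2691.70, north 3174 cos 302° = 1681.96
Leg 3 (125°, 4457 m): east 4457 sin 125° = 3650.96, north 4457 cos 125° = -2556.43
Net north component: 1601.02 m.

1601 m north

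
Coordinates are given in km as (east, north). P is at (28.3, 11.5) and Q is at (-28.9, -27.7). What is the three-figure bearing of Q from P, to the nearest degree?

Δeast = -28.9 − 28.3 = -57.20; Δnorth = -27.7 − 11.5 = -39.20.
Bearing = atan2(Δeast, Δnorth) mod 360° = 235.58° ≈ 236°.

236°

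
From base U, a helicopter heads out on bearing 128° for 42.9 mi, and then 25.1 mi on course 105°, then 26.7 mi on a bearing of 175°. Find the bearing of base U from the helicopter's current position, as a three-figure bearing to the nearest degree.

Leg 1 (128°, 42.9 mi): east 42.9 sin 128° = 33.81, north 42.9 cos 128° = -26.41
Leg 2 (105°, 25.1 mi): east 25.1 sin 105° = 24.24, north 25.1 cos 105° = -6.50
Leg 3 (175°, 26.7 mi): east 26.7 sin 175° = 2.33, north 26.7 cos 175° = -26.60
Net displacement: 60.38 east, -59.51 north. Direction back to start is (-60.38, 59.51): bearing = atan2(-60.38, 59.51) mod 360° = 314.58° ≈ 315°.

315°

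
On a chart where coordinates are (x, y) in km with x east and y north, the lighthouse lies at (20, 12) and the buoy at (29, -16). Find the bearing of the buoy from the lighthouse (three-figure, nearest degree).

162°

Δeast = 29 − 20 = 9.00; Δnorth = -16 − 12 = -28.00.
Bearing = atan2(Δeast, Δnorth) mod 360° = 162.18° ≈ 162°.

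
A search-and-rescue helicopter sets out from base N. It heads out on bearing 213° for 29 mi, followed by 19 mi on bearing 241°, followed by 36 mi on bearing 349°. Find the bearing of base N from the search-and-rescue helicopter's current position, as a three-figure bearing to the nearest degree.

093°

Leg 1 (213°, 29 mi): east 29 sin 213° = -15.79, north 29 cos 213° = -24.32
Leg 2 (241°, 19 mi): east 19 sin 241° = -16.62, north 19 cos 241° = -9.21
Leg 3 (349°, 36 mi): east 36 sin 349° = -6.87, north 36 cos 349° = 35.34
Net displacement: -39.28 east, 1.81 north. Direction back to start is (39.28, -1.81): bearing = atan2(39.28, -1.81) mod 360° = 92.63° ≈ 093°.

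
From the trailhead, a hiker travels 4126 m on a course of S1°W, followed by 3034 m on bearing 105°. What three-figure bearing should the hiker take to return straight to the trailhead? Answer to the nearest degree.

Leg 1 (S1°W, 4126 m): east 4126 sin 181° = -72.01, north 4126 cos 181° = -4125.37
Leg 2 (105°, 3034 m): east 3034 sin 105° = 2930.62, north 3034 cos 105° = -785.26
Net displacement: 2858.61 east, -4910.63 north. Direction back to start is (-2858.61, 4910.63): bearing = atan2(-2858.61, 4910.63) mod 360° = 329.80° ≈ 330°.

330°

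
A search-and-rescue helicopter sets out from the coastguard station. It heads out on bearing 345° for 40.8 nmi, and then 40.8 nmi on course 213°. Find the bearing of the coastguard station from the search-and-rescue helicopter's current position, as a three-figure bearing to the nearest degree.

099°

Leg 1 (345°, 40.8 nmi): east 40.8 sin 345° = -10.56, north 40.8 cos 345° = 39.41
Leg 2 (213°, 40.8 nmi): east 40.8 sin 213° = -22.22, north 40.8 cos 213° = -34.22
Net displacement: -32.78 east, 5.19 north. Direction back to start is (32.78, -5.19): bearing = atan2(32.78, -5.19) mod 360° = 99.00° ≈ 099°.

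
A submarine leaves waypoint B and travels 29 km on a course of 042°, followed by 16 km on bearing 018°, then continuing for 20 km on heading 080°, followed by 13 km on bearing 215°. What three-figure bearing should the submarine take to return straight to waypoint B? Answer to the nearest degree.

Leg 1 (042°, 29 km): east 29 sin 42° = 19.40, north 29 cos 42° = 21.55
Leg 2 (018°, 16 km): east 16 sin 18° = 4.94, north 16 cos 18° = 15.22
Leg 3 (080°, 20 km): east 20 sin 80° = 19.70, north 20 cos 80° = 3.47
Leg 4 (215°, 13 km): east 13 sin 215° = -7.46, north 13 cos 215° = -10.65
Net displacement: 36.59 east, 29.59 north. Direction back to start is (-36.59, -29.59): bearing = atan2(-36.59, -29.59) mod 360° = 231.03° ≈ 231°.

231°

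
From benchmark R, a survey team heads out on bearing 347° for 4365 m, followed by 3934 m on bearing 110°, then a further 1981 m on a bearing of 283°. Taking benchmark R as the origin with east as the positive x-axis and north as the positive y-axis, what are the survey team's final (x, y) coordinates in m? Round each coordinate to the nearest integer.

(785, 3353)

Leg 1 (347°, 4365 m): east 4365 sin 347° = -981.91, north 4365 cos 347° = 4253.13
Leg 2 (110°, 3934 m): east 3934 sin 110° = 3696.75, north 3934 cos 110° = -1345.51
Leg 3 (283°, 1981 m): east 1981 sin 283° = -1930.23, north 1981 cos 283° = 445.63
Summing: 784.61 m east, 3353.25 m north → (785, 3353).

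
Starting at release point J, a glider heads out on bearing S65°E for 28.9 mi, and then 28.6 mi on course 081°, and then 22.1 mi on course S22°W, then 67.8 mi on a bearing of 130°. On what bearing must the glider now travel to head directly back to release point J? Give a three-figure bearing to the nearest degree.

Leg 1 (S65°E, 28.9 mi): east 28.9 sin 115° = 26.19, north 28.9 cos 115° = -12.21
Leg 2 (081°, 28.6 mi): east 28.6 sin 81° = 28.25, north 28.6 cos 81° = 4.47
Leg 3 (S22°W, 22.1 mi): east 22.1 sin 202° = -8.28, north 22.1 cos 202° = -20.49
Leg 4 (130°, 67.8 mi): east 67.8 sin 130° = 51.94, north 67.8 cos 130° = -43.58
Net displacement: 98.10 east, -71.81 north. Direction back to start is (-98.10, 71.81): bearing = atan2(-98.10, 71.81) mod 360° = 306.21° ≈ 306°.

306°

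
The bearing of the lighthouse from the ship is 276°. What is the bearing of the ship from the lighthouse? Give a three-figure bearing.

096°

Back-bearing = 276° − 180° = 096°.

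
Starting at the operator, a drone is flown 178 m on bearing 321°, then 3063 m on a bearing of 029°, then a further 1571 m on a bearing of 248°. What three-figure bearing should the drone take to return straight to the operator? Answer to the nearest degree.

178°

Leg 1 (321°, 178 m): east 178 sin 321° = -112.02, north 178 cos 321° = 138.33
Leg 2 (029°, 3063 m): east 3063 sin 29° = 1484.97, north 3063 cos 29° = 2678.96
Leg 3 (248°, 1571 m): east 1571 sin 248° = -1456.61, north 1571 cos 248° = -588.51
Net displacement: -83.65 east, 2228.79 north. Direction back to start is (83.65, -2228.79): bearing = atan2(83.65, -2228.79) mod 360° = 177.85° ≈ 178°.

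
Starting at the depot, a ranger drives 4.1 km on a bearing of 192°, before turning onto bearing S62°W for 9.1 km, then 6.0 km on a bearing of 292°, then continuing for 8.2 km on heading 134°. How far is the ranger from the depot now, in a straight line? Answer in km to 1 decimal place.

Leg 1 (192°, 4.1 km): east 4.1 sin 192° = -0.85, north 4.1 cos 192° = -4.01
Leg 2 (S62°W, 9.1 km): east 9.1 sin 242° = -8.03, north 9.1 cos 242° = -4.27
Leg 3 (292°, 6.0 km): east 6.0 sin 292° = -5.56, north 6.0 cos 292° = 2.25
Leg 4 (134°, 8.2 km): east 8.2 sin 134° = 5.90, north 8.2 cos 134° = -5.70
Net: -8.55 east, -11.73 north. Distance = √((-8.55)² + (-11.73)²) = 14.517 km.

14.5 km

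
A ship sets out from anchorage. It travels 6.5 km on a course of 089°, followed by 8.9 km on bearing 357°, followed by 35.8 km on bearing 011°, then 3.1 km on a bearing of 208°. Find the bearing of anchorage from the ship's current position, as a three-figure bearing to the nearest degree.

195°

Leg 1 (089°, 6.5 km): east 6.5 sin 89° = 6.50, north 6.5 cos 89° = 0.11
Leg 2 (357°, 8.9 km): east 8.9 sin 357° = -0.47, north 8.9 cos 357° = 8.89
Leg 3 (011°, 35.8 km): east 35.8 sin 11° = 6.83, north 35.8 cos 11° = 35.14
Leg 4 (208°, 3.1 km): east 3.1 sin 208° = -1.46, north 3.1 cos 208° = -2.74
Net displacement: 11.41 east, 41.41 north. Direction back to start is (-11.41, -41.41): bearing = atan2(-11.41, -41.41) mod 360° = 195.40° ≈ 195°.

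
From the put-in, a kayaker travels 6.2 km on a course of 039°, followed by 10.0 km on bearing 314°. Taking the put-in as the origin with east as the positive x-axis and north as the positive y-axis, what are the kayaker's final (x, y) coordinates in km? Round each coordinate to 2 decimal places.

(-3.29, 11.76)

Leg 1 (039°, 6.2 km): east 6.2 sin 39° = 3.90, north 6.2 cos 39° = 4.82
Leg 2 (314°, 10.0 km): east 10.0 sin 314° = -7.19, north 10.0 cos 314° = 6.95
Summing: -3.29 km east, 11.76 km north → (-3.29, 11.76).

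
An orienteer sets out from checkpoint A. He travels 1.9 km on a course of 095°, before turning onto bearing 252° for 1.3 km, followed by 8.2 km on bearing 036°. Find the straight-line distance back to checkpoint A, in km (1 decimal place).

Leg 1 (095°, 1.9 km): east 1.9 sin 95° = 1.89, north 1.9 cos 95° = -0.17
Leg 2 (252°, 1.3 km): east 1.3 sin 252° = -1.24, north 1.3 cos 252° = -0.40
Leg 3 (036°, 8.2 km): east 8.2 sin 36° = 4.82, north 8.2 cos 36° = 6.63
Net: 5.48 east, 6.07 north. Distance = √((5.48)² + (6.07)²) = 8.173 km.

8.2 km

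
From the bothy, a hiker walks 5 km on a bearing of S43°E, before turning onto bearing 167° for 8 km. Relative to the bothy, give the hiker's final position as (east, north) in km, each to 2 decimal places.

(5.21, -11.45)

Leg 1 (S43°E, 5 km): east 5 sin 137° = 3.41, north 5 cos 137° = -3.66
Leg 2 (167°, 8 km): east 8 sin 167° = 1.80, north 8 cos 167° = -7.79
Summing: 5.21 km east, -11.45 km north → (5.21, -11.45).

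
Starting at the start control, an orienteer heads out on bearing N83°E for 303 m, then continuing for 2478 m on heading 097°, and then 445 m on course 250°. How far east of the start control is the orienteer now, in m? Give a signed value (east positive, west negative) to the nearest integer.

Leg 1 (N83°E, 303 m): east 303 sin 83° = 300.74, north 303 cos 83° = 36.93
Leg 2 (097°, 2478 m): east 2478 sin 97° = 2459.53, north 2478 cos 97° = -301.99
Leg 3 (250°, 445 m): east 445 sin 250° = -418.16, north 445 cos 250° = -152.20
Net east component: 2342.11 m.

2342 m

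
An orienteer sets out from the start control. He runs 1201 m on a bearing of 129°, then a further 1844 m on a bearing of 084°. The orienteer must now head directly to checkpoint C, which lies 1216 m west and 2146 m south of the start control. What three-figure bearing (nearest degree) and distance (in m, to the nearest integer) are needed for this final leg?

Leg 1 (129°, 1201 m): east 1201 sin 129° = 933.35, north 1201 cos 129° = -755.81
Leg 2 (084°, 1844 m): east 1844 sin 84° = 1833.90, north 1844 cos 84° = 192.75
Current position: (2767.25, -563.06). Target: (-1216, -2146). Remaining: Δeast = -3983.25, Δnorth = -1582.94.
Bearing = atan2(-3983.25, -1582.94) mod 360° = 248.33°; distance = √((-3983.25)² + (-1582.94)²) = 4286.254 m.

248°, 4286 m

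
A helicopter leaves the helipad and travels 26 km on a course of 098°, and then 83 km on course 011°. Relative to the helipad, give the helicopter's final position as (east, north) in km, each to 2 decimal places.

(41.58, 77.86)

Leg 1 (098°, 26 km): east 26 sin 98° = 25.75, north 26 cos 98° = -3.62
Leg 2 (011°, 83 km): east 83 sin 11° = 15.84, north 83 cos 11° = 81.48
Summing: 41.58 km east, 77.86 km north → (41.58, 77.86).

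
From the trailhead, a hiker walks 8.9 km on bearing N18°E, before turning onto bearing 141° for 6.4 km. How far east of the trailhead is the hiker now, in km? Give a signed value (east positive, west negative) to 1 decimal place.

Leg 1 (N18°E, 8.9 km): east 8.9 sin 18° = 2.75, north 8.9 cos 18° = 8.46
Leg 2 (141°, 6.4 km): east 6.4 sin 141° = 4.03, north 6.4 cos 141° = -4.97
Net east component: 6.78 km.

6.8 km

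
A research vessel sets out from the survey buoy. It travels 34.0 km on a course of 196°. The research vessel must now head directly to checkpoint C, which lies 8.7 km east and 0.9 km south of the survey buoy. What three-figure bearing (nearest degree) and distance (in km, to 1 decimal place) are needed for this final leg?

030°, 36.6 km

Leg 1 (196°, 34.0 km): east 34.0 sin 196° = -9.37, north 34.0 cos 196° = -32.68
Current position: (-9.37, -32.68). Target: (8.7, -0.9). Remaining: Δeast = 18.07, Δnorth = 31.78.
Bearing = atan2(18.07, 31.78) mod 360° = 29.62°; distance = √((18.07)² + (31.78)²) = 36.561 km.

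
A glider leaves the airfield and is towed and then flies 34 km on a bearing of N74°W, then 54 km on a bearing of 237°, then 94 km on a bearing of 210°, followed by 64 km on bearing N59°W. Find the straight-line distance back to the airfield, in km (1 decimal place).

192.4 km

Leg 1 (N74°W, 34 km): east 34 sin 286° = -32.68, north 34 cos 286° = 9.37
Leg 2 (237°, 54 km): east 54 sin 237° = -45.29, north 54 cos 237° = -29.41
Leg 3 (210°, 94 km): east 94 sin 210° = -47.00, north 94 cos 210° = -81.41
Leg 4 (N59°W, 64 km): east 64 sin 301° = -54.86, north 64 cos 301° = 32.96
Net: -179.83 east, -68.48 north. Distance = √((-179.83)² + (-68.48)²) = 192.428 km.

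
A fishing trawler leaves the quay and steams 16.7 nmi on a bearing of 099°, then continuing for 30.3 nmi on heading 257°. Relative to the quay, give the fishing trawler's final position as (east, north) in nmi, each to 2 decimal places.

(-13.03, -9.43)

Leg 1 (099°, 16.7 nmi): east 16.7 sin 99° = 16.49, north 16.7 cos 99° = -2.61
Leg 2 (257°, 30.3 nmi): east 30.3 sin 257° = -29.52, north 30.3 cos 257° = -6.82
Summing: -13.03 nmi east, -9.43 nmi north → (-13.03, -9.43).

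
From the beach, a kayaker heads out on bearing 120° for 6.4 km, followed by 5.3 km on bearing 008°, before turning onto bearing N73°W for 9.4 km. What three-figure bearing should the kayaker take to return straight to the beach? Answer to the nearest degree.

151°

Leg 1 (120°, 6.4 km): east 6.4 sin 120° = 5.54, north 6.4 cos 120° = -3.20
Leg 2 (008°, 5.3 km): east 5.3 sin 8° = 0.74, north 5.3 cos 8° = 5.25
Leg 3 (N73°W, 9.4 km): east 9.4 sin 287° = -8.99, north 9.4 cos 287° = 2.75
Net displacement: -2.71 east, 4.80 north. Direction back to start is (2.71, -4.80): bearing = atan2(2.71, -4.80) mod 360° = 150.54° ≈ 151°.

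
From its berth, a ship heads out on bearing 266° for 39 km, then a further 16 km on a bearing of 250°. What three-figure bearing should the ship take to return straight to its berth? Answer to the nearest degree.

081°

Leg 1 (266°, 39 km): east 39 sin 266° = -38.90, north 39 cos 266° = -2.72
Leg 2 (250°, 16 km): east 16 sin 250° = -15.04, north 16 cos 250° = -5.47
Net displacement: -53.94 east, -8.19 north. Direction back to start is (53.94, 8.19): bearing = atan2(53.94, 8.19) mod 360° = 81.36° ≈ 081°.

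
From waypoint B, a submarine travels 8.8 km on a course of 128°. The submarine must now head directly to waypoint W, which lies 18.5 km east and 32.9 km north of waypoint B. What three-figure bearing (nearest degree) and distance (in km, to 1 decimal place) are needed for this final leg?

Leg 1 (128°, 8.8 km): east 8.8 sin 128° = 6.93, north 8.8 cos 128° = -5.42
Current position: (6.93, -5.42). Target: (18.5, 32.9). Remaining: Δeast = 11.57, Δnorth = 38.32.
Bearing = atan2(11.57, 38.32) mod 360° = 16.80°; distance = √((11.57)² + (38.32)²) = 40.025 km.

017°, 40.0 km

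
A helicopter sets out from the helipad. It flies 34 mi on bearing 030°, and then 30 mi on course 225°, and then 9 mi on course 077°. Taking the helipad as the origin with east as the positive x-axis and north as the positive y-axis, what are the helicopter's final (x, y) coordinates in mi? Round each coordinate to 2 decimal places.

(4.56, 10.26)

Leg 1 (030°, 34 mi): east 34 sin 30° = 17.00, north 34 cos 30° = 29.44
Leg 2 (225°, 30 mi): east 30 sin 225° = -21.21, north 30 cos 225° = -21.21
Leg 3 (077°, 9 mi): east 9 sin 77° = 8.77, north 9 cos 77° = 2.02
Summing: 4.56 mi east, 10.26 mi north → (4.56, 10.26).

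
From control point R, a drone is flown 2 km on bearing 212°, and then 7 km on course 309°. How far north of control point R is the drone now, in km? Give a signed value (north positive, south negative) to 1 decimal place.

2.7 km

Leg 1 (212°, 2 km): east 2 sin 212° = -1.06, north 2 cos 212° = -1.70
Leg 2 (309°, 7 km): east 7 sin 309° = -5.44, north 7 cos 309° = 4.41
Net north component: 2.71 km.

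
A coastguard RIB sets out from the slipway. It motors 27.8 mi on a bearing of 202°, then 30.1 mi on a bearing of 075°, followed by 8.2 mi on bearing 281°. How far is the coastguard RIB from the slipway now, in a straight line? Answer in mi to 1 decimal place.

19.6 mi

Leg 1 (202°, 27.8 mi): east 27.8 sin 202° = -10.41, north 27.8 cos 202° = -25.78
Leg 2 (075°, 30.1 mi): east 30.1 sin 75° = 29.07, north 30.1 cos 75° = 7.79
Leg 3 (281°, 8.2 mi): east 8.2 sin 281° = -8.05, north 8.2 cos 281° = 1.56
Net: 10.61 east, -16.42 north. Distance = √((10.61)² + (-16.42)²) = 19.551 mi.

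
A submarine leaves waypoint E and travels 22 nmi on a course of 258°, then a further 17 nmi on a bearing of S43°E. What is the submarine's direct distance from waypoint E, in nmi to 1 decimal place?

Leg 1 (258°, 22 nmi): east 22 sin 258° = -21.52, north 22 cos 258° = -4.57
Leg 2 (S43°E, 17 nmi): east 17 sin 137° = 11.59, north 17 cos 137° = -12.43
Net: -9.93 east, -17.01 north. Distance = √((-9.93)² + (-17.01)²) = 19.691 nmi.

19.7 nmi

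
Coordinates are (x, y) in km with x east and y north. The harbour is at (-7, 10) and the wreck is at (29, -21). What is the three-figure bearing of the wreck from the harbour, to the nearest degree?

131°

Δeast = 29 − -7 = 36.00; Δnorth = -21 − 10 = -31.00.
Bearing = atan2(Δeast, Δnorth) mod 360° = 130.73° ≈ 131°.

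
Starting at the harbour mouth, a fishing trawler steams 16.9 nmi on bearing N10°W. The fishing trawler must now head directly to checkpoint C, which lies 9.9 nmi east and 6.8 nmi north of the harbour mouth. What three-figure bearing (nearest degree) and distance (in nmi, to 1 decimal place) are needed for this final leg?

127°, 16.2 nmi

Leg 1 (N10°W, 16.9 nmi): east 16.9 sin 350° = -2.93, north 16.9 cos 350° = 16.64
Current position: (-2.93, 16.64). Target: (9.9, 6.8). Remaining: Δeast = 12.83, Δnorth = -9.84.
Bearing = atan2(12.83, -9.84) mod 360° = 127.49°; distance = √((12.83)² + (-9.84)²) = 16.175 nmi.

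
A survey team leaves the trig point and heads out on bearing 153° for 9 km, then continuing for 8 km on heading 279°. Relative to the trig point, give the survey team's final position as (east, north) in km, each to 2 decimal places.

(-3.82, -6.77)

Leg 1 (153°, 9 km): east 9 sin 153° = 4.09, north 9 cos 153° = -8.02
Leg 2 (279°, 8 km): east 8 sin 279° = -7.90, north 8 cos 279° = 1.25
Summing: -3.82 km east, -6.77 km north → (-3.82, -6.77).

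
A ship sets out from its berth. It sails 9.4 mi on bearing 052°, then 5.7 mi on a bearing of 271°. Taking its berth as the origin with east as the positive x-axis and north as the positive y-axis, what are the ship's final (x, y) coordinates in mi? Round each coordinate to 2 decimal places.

Leg 1 (052°, 9.4 mi): east 9.4 sin 52° = 7.41, north 9.4 cos 52° = 5.79
Leg 2 (271°, 5.7 mi): east 5.7 sin 271° = -5.70, north 5.7 cos 271° = 0.10
Summing: 1.71 mi east, 5.89 mi north → (1.71, 5.89).

(1.71, 5.89)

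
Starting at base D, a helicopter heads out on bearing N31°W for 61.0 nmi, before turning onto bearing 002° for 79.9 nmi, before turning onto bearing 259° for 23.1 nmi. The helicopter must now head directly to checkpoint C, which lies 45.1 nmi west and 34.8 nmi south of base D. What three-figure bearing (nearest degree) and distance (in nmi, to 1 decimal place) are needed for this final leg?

178°, 162.6 nmi

Leg 1 (N31°W, 61.0 nmi): east 61.0 sin 329° = -31.42, north 61.0 cos 329° = 52.29
Leg 2 (002°, 79.9 nmi): east 79.9 sin 2° = 2.79, north 79.9 cos 2° = 79.85
Leg 3 (259°, 23.1 nmi): east 23.1 sin 259° = -22.68, north 23.1 cos 259° = -4.41
Current position: (-51.30, 127.73). Target: (-45.1, -34.8). Remaining: Δeast = 6.20, Δnorth = -162.53.
Bearing = atan2(6.20, -162.53) mod 360° = 177.81°; distance = √((6.20)² + (-162.53)²) = 162.649 nmi.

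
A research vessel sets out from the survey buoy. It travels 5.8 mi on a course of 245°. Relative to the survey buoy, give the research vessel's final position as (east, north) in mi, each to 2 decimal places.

Leg 1 (245°, 5.8 mi): east 5.8 sin 245° = -5.26, north 5.8 cos 245° = -2.45
Summing: -5.26 mi east, -2.45 mi north → (-5.26, -2.45).

(-5.26, -2.45)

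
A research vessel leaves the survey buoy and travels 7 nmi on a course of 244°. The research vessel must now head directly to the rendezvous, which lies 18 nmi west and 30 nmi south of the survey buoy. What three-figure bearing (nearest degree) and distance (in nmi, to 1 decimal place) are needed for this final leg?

Leg 1 (244°, 7 nmi): east 7 sin 244° = -6.29, north 7 cos 244° = -3.07
Current position: (-6.29, -3.07). Target: (-18, -30). Remaining: Δeast = -11.71, Δnorth = -26.93.
Bearing = atan2(-11.71, -26.93) mod 360° = 203.50°; distance = √((-11.71)² + (-26.93)²) = 29.366 nmi.

203°, 29.4 nmi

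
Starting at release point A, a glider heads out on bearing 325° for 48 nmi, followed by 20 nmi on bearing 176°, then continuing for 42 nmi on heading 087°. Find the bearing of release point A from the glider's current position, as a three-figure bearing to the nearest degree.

Leg 1 (325°, 48 nmi): east 48 sin 325° = -27.53, north 48 cos 325° = 39.32
Leg 2 (176°, 20 nmi): east 20 sin 176° = 1.40, north 20 cos 176° = -19.95
Leg 3 (087°, 42 nmi): east 42 sin 87° = 41.94, north 42 cos 87° = 2.20
Net displacement: 15.81 east, 21.57 north. Direction back to start is (-15.81, -21.57): bearing = atan2(-15.81, -21.57) mod 360° = 216.24° ≈ 216°.

216°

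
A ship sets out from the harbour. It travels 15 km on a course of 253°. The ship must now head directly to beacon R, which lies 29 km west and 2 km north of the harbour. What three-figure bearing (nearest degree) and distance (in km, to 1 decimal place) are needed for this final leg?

294°, 16.0 km

Leg 1 (253°, 15 km): east 15 sin 253° = -14.34, north 15 cos 253° = -4.39
Current position: (-14.34, -4.39). Target: (-29, 2). Remaining: Δeast = -14.66, Δnorth = 6.39.
Bearing = atan2(-14.66, 6.39) mod 360° = 293.54°; distance = √((-14.66)² + (6.39)²) = 15.986 km.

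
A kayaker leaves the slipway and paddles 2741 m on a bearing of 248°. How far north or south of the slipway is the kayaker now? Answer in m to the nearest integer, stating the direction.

1027 m south

Leg 1 (248°, 2741 m): east 2741 sin 248° = -2541.41, north 2741 cos 248° = -1026.80
Net north component: -1026.80 m.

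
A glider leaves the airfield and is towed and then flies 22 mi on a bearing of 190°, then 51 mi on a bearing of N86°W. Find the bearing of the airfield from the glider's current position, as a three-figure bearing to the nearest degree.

072°

Leg 1 (190°, 22 mi): east 22 sin 190° = -3.82, north 22 cos 190° = -21.67
Leg 2 (N86°W, 51 mi): east 51 sin 274° = -50.88, north 51 cos 274° = 3.56
Net displacement: -54.70 east, -18.11 north. Direction back to start is (54.70, 18.11): bearing = atan2(54.70, 18.11) mod 360° = 71.68° ≈ 072°.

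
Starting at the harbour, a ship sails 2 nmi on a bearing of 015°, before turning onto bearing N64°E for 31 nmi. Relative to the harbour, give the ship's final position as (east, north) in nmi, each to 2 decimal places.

Leg 1 (015°, 2 nmi): east 2 sin 15° = 0.52, north 2 cos 15° = 1.93
Leg 2 (N64°E, 31 nmi): east 31 sin 64° = 27.86, north 31 cos 64° = 13.59
Summing: 28.38 nmi east, 15.52 nmi north → (28.38, 15.52).

(28.38, 15.52)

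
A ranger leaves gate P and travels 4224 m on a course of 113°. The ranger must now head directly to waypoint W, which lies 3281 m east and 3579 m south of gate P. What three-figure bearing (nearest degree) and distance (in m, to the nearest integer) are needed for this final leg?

197°, 2022 m

Leg 1 (113°, 4224 m): east 4224 sin 113° = 3888.21, north 4224 cos 113° = -1650.45
Current position: (3888.21, -1650.45). Target: (3281, -3579). Remaining: Δeast = -607.21, Δnorth = -1928.55.
Bearing = atan2(-607.21, -1928.55) mod 360° = 197.48°; distance = √((-607.21)² + (-1928.55)²) = 2021.885 m.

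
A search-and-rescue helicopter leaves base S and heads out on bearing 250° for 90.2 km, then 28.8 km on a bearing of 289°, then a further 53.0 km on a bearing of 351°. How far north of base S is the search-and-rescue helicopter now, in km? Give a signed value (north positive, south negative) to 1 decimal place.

Leg 1 (250°, 90.2 km): east 90.2 sin 250° = -84.76, north 90.2 cos 250° = -30.85
Leg 2 (289°, 28.8 km): east 28.8 sin 289° = -27.23, north 28.8 cos 289° = 9.38
Leg 3 (351°, 53.0 km): east 53.0 sin 351° = -8.29, north 53.0 cos 351° = 52.35
Net north component: 30.87 km.

30.9 km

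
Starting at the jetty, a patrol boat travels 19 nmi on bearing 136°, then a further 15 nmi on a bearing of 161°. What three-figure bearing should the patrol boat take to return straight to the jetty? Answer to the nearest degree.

327°

Leg 1 (136°, 19 nmi): east 19 sin 136° = 13.20, north 19 cos 136° = -13.67
Leg 2 (161°, 15 nmi): east 15 sin 161° = 4.88, north 15 cos 161° = -14.18
Net displacement: 18.08 east, -27.85 north. Direction back to start is (-18.08, 27.85): bearing = atan2(-18.08, 27.85) mod 360° = 327.01° ≈ 327°.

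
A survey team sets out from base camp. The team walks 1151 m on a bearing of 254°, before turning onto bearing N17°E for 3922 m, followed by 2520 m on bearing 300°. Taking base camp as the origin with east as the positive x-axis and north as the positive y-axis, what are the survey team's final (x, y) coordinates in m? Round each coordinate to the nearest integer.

(-2142, 4693)

Leg 1 (254°, 1151 m): east 1151 sin 254° = -1106.41, north 1151 cos 254° = -317.26
Leg 2 (N17°E, 3922 m): east 3922 sin 17° = 1146.68, north 3922 cos 17° = 3750.63
Leg 3 (300°, 2520 m): east 2520 sin 300° = -2182.38, north 2520 cos 300° = 1260.00
Summing: -2142.11 m east, 4693.37 m north → (-2142, 4693).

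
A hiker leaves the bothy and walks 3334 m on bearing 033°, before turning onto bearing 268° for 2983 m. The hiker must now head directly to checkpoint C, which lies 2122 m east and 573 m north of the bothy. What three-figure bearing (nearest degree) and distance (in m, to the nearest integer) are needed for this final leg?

Leg 1 (033°, 3334 m): east 3334 sin 33° = 1815.83, north 3334 cos 33° = 2796.13
Leg 2 (268°, 2983 m): east 2983 sin 268° = -2981.18, north 2983 cos 268° = -104.11
Current position: (-1165.36, 2692.02). Target: (2122, 573). Remaining: Δeast = 3287.36, Δnorth = -2119.02.
Bearing = atan2(3287.36, -2119.02) mod 360° = 122.81°; distance = √((3287.36)² + (-2119.02)²) = 3911.134 m.

123°, 3911 m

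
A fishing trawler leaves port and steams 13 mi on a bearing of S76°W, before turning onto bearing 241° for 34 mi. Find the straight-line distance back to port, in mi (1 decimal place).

46.7 mi

Leg 1 (S76°W, 13 mi): east 13 sin 256° = -12.61, north 13 cos 256° = -3.14
Leg 2 (241°, 34 mi): east 34 sin 241° = -29.74, north 34 cos 241° = -16.48
Net: -42.35 east, -19.63 north. Distance = √((-42.35)² + (-19.63)²) = 46.678 mi.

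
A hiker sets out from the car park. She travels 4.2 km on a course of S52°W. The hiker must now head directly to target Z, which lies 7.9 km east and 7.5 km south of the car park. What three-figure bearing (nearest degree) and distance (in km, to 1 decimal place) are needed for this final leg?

Leg 1 (S52°W, 4.2 km): east 4.2 sin 232° = -3.31, north 4.2 cos 232° = -2.59
Current position: (-3.31, -2.59). Target: (7.9, -7.5). Remaining: Δeast = 11.21, Δnorth = -4.91.
Bearing = atan2(11.21, -4.91) mod 360° = 113.67°; distance = √((11.21)² + (-4.91)²) = 12.240 km.

114°, 12.2 km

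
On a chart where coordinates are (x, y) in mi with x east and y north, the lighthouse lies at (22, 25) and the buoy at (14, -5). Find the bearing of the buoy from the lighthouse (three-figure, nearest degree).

Δeast = 14 − 22 = -8.00; Δnorth = -5 − 25 = -30.00.
Bearing = atan2(Δeast, Δnorth) mod 360° = 194.93° ≈ 195°.

195°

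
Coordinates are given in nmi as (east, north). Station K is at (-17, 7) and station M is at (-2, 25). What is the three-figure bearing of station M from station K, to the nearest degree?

Δeast = -2 − -17 = 15.00; Δnorth = 25 − 7 = 18.00.
Bearing = atan2(Δeast, Δnorth) mod 360° = 39.81° ≈ 040°.

040°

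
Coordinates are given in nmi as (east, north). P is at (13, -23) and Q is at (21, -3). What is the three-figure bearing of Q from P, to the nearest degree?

Δeast = 21 − 13 = 8.00; Δnorth = -3 − -23 = 20.00.
Bearing = atan2(Δeast, Δnorth) mod 360° = 21.80° ≈ 022°.

022°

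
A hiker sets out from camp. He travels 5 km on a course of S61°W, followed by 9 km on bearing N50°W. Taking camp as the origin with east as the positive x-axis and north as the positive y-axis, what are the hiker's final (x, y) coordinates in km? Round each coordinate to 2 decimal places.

Leg 1 (S61°W, 5 km): east 5 sin 241° = -4.37, north 5 cos 241° = -2.42
Leg 2 (N50°W, 9 km): east 9 sin 310° = -6.89, north 9 cos 310° = 5.79
Summing: -11.27 km east, 3.36 km north → (-11.27, 3.36).

(-11.27, 3.36)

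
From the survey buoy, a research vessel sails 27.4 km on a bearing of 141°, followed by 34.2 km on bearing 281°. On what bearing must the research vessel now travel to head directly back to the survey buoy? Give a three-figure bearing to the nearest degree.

048°

Leg 1 (141°, 27.4 km): east 27.4 sin 141° = 17.24, north 27.4 cos 141° = -21.29
Leg 2 (281°, 34.2 km): east 34.2 sin 281° = -33.57, north 34.2 cos 281° = 6.53
Net displacement: -16.33 east, -14.77 north. Direction back to start is (16.33, 14.77): bearing = atan2(16.33, 14.77) mod 360° = 47.87° ≈ 048°.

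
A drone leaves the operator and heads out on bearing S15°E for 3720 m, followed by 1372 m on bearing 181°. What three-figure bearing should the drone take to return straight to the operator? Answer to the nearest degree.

349°

Leg 1 (S15°E, 3720 m): east 3720 sin 165° = 962.81, north 3720 cos 165° = -3593.24
Leg 2 (181°, 1372 m): east 1372 sin 181° = -23.94, north 1372 cos 181° = -1371.79
Net displacement: 938.86 east, -4965.04 north. Direction back to start is (-938.86, 4965.04): bearing = atan2(-938.86, 4965.04) mod 360° = 349.29° ≈ 349°.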